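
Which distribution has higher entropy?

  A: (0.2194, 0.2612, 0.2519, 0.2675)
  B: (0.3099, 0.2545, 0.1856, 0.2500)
A

Both distributions are close to uniform, making this a harder comparison.

H(A) = 1.9960 bits
H(B) = 1.9772 bits

The distribution closer to uniform has higher entropy.
Answer: A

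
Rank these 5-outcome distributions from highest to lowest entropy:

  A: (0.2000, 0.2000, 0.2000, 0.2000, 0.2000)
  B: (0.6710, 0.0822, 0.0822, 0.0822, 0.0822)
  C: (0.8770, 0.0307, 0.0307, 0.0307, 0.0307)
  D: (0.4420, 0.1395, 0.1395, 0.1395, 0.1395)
A > D > B > C

Key insight: Entropy is maximized by uniform distributions and minimized by concentrated distributions.

Entropies:
  H(A) = 2.3219 bits
  H(B) = 1.5719 bits
  H(C) = 0.7839 bits
  H(D) = 2.1063 bits

Ranking: A > D > B > C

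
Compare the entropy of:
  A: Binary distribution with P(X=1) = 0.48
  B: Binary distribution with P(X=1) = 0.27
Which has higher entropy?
A

For binary distributions, entropy is maximized at p=0.5 and decreases as p moves toward 0 or 1.

H(A) = H(0.48) = 0.9988 bits
H(B) = H(0.27) = 0.8415 bits

Distribution A (p=0.48) is closer to uniform (p=0.5), so it has higher entropy.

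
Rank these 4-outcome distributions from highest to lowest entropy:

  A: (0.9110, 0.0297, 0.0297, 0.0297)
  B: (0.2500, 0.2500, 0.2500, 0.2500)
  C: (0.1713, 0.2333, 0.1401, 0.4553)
B > C > A

Key insight: Entropy is maximized by uniform distributions and minimized by concentrated distributions.

- Uniform distributions have maximum entropy log₂(4) = 2.0000 bits
- The more "peaked" or concentrated a distribution, the lower its entropy

Entropies:
  H(A) = 0.5742 bits
  H(B) = 2.0000 bits
  H(C) = 1.8399 bits

Ranking: B > C > A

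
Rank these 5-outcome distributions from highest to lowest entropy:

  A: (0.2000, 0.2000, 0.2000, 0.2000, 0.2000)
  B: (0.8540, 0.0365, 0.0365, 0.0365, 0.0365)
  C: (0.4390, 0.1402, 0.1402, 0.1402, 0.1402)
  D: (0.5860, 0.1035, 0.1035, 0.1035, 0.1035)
A > C > D > B

Key insight: Entropy is maximized by uniform distributions and minimized by concentrated distributions.

Entropies:
  H(A) = 2.3219 bits
  H(B) = 0.8917 bits
  H(C) = 2.1112 bits
  H(D) = 1.8066 bits

Ranking: A > C > D > B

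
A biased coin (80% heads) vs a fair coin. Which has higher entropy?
Fair coin

The fair coin is uniform (p=0.5), maximizing binary entropy at 1 bit. The biased coin has H(0.80) ≈ 0.722 bits — its outcome is more predictable, so its entropy is lower.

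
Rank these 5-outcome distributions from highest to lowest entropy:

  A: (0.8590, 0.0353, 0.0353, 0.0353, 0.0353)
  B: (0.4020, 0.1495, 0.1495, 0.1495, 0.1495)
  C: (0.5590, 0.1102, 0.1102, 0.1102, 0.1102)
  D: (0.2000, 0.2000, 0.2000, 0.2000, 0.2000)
D > B > C > A

Key insight: Entropy is maximized by uniform distributions and minimized by concentrated distributions.

Entropies:
  H(A) = 0.8689 bits
  H(B) = 2.1681 bits
  H(C) = 1.8719 bits
  H(D) = 2.3219 bits

Ranking: D > B > C > A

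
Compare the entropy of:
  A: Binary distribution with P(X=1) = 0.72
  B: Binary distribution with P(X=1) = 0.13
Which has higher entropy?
A

For binary distributions, entropy is maximized at p=0.5 and decreases as p moves toward 0 or 1.

H(A) = H(0.72) = 0.8555 bits
H(B) = H(0.13) = 0.5574 bits

Distribution A (p=0.72) is closer to uniform (p=0.5), so it has higher entropy.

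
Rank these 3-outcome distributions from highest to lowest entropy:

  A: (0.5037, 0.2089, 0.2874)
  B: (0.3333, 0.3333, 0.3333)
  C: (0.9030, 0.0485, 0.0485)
B > A > C

Key insight: Entropy is maximized by uniform distributions and minimized by concentrated distributions.

- Uniform distributions have maximum entropy log₂(3) = 1.5850 bits
- The more "peaked" or concentrated a distribution, the lower its entropy

Entropies:
  H(A) = 1.4872 bits
  H(B) = 1.5850 bits
  H(C) = 0.5564 bits

Ranking: B > A > C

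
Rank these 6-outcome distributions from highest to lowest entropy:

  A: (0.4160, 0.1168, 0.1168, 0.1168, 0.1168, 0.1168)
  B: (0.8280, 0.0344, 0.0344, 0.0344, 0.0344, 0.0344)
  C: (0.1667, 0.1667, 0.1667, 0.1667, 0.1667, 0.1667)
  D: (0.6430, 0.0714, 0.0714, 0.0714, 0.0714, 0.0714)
C > A > D > B

Key insight: Entropy is maximized by uniform distributions and minimized by concentrated distributions.

Entropies:
  H(A) = 2.3355 bits
  H(B) = 1.0616 bits
  H(C) = 2.5850 bits
  H(D) = 1.7691 bits

Ranking: C > A > D > B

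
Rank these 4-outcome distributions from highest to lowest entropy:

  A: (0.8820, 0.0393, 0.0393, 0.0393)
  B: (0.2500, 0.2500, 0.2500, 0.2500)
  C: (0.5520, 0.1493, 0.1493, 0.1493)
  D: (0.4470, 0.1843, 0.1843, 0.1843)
B > D > C > A

Key insight: Entropy is maximized by uniform distributions and minimized by concentrated distributions.

Entropies:
  H(A) = 0.7106 bits
  H(B) = 2.0000 bits
  H(C) = 1.7022 bits
  H(D) = 1.8684 bits

Ranking: B > D > C > A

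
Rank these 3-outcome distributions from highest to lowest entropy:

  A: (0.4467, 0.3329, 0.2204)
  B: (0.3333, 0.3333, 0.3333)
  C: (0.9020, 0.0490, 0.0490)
B > A > C

Key insight: Entropy is maximized by uniform distributions and minimized by concentrated distributions.

- Uniform distributions have maximum entropy log₂(3) = 1.5850 bits
- The more "peaked" or concentrated a distribution, the lower its entropy

Entropies:
  H(A) = 1.5284 bits
  H(B) = 1.5850 bits
  H(C) = 0.5606 bits

Ranking: B > A > C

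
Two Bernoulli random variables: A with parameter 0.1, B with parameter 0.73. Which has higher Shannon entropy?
B

For binary distributions, entropy is maximized at p=0.5 and decreases as p moves toward 0 or 1.

H(A) = H(0.1) = 0.4690 bits
H(B) = H(0.73) = 0.8415 bits

Distribution B (p=0.73) is closer to uniform (p=0.5), so it has higher entropy.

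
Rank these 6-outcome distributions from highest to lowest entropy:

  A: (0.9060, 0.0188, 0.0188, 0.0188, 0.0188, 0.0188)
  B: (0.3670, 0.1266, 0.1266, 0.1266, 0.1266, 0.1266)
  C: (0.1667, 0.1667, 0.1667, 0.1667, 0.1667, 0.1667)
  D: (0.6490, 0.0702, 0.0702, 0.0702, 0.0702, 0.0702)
C > B > D > A

Key insight: Entropy is maximized by uniform distributions and minimized by concentrated distributions.

Entropies:
  H(A) = 0.6679 bits
  H(B) = 2.4181 bits
  H(C) = 2.5850 bits
  H(D) = 1.7500 bits

Ranking: C > B > D > A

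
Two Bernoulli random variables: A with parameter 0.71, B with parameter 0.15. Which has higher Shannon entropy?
A

For binary distributions, entropy is maximized at p=0.5 and decreases as p moves toward 0 or 1.

H(A) = H(0.71) = 0.8687 bits
H(B) = H(0.15) = 0.6098 bits

Distribution A (p=0.71) is closer to uniform (p=0.5), so it has higher entropy.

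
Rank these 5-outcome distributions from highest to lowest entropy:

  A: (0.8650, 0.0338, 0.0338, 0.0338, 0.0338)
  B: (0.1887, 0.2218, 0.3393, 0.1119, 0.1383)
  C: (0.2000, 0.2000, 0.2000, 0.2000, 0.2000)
C > B > A

Key insight: Entropy is maximized by uniform distributions and minimized by concentrated distributions.

- Uniform distributions have maximum entropy log₂(5) = 2.3219 bits
- The more "peaked" or concentrated a distribution, the lower its entropy

Entropies:
  H(A) = 0.8410 bits
  H(B) = 2.2133 bits
  H(C) = 2.3219 bits

Ranking: C > B > A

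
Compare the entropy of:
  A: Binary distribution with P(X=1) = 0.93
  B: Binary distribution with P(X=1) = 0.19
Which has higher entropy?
B

For binary distributions, entropy is maximized at p=0.5 and decreases as p moves toward 0 or 1.

H(A) = H(0.93) = 0.3659 bits
H(B) = H(0.19) = 0.7015 bits

Distribution B (p=0.19) is closer to uniform (p=0.5), so it has higher entropy.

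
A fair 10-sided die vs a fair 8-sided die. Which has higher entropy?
10-sided die

Both are uniform distributions; for uniform over n outcomes, H = log₂(n). H(10-sided) = log₂(10) = 3.322 bits and H(8-sided) = log₂(8) = 3.000 bits. More outcomes in a uniform distribution means higher entropy.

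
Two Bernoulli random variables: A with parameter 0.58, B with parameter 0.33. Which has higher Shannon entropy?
A

For binary distributions, entropy is maximized at p=0.5 and decreases as p moves toward 0 or 1.

H(A) = H(0.58) = 0.9815 bits
H(B) = H(0.33) = 0.9149 bits

Distribution A (p=0.58) is closer to uniform (p=0.5), so it has higher entropy.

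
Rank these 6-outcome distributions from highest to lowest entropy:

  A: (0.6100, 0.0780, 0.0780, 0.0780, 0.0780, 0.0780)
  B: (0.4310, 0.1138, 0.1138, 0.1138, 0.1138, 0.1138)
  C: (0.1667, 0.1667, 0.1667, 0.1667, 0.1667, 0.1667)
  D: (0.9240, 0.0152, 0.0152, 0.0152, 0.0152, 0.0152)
C > B > A > D

Key insight: Entropy is maximized by uniform distributions and minimized by concentrated distributions.

Entropies:
  H(A) = 1.8704 bits
  H(B) = 2.3074 bits
  H(C) = 2.5850 bits
  H(D) = 0.5644 bits

Ranking: C > B > A > D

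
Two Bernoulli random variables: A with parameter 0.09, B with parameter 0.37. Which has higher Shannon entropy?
B

For binary distributions, entropy is maximized at p=0.5 and decreases as p moves toward 0 or 1.

H(A) = H(0.09) = 0.4365 bits
H(B) = H(0.37) = 0.9507 bits

Distribution B (p=0.37) is closer to uniform (p=0.5), so it has higher entropy.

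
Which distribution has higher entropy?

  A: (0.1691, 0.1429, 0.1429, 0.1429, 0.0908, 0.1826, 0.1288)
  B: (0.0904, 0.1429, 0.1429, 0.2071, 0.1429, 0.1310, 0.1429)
A

Both distributions are close to uniform, making this a harder comparison.

H(A) = 2.7800 bits
H(B) = 2.7723 bits

The distribution closer to uniform has higher entropy.
Answer: A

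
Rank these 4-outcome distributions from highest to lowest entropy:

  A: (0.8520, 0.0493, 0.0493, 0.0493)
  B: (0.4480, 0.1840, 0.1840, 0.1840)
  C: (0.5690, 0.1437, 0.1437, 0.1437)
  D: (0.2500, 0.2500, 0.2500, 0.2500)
D > B > C > A

Key insight: Entropy is maximized by uniform distributions and minimized by concentrated distributions.

Entropies:
  H(A) = 0.8394 bits
  H(B) = 1.8671 bits
  H(C) = 1.6693 bits
  H(D) = 2.0000 bits

Ranking: D > B > C > A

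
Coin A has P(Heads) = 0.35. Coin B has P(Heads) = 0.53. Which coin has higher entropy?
B

For binary distributions, entropy is maximized at p=0.5 and decreases as p moves toward 0 or 1.

H(A) = H(0.35) = 0.9341 bits
H(B) = H(0.53) = 0.9974 bits

Distribution B (p=0.53) is closer to uniform (p=0.5), so it has higher entropy.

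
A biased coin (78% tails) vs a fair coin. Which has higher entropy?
Fair coin

The fair coin is uniform (p=0.5), maximizing binary entropy at 1 bit. The biased coin has H(0.78) ≈ 0.760 bits — its outcome is more predictable, so its entropy is lower.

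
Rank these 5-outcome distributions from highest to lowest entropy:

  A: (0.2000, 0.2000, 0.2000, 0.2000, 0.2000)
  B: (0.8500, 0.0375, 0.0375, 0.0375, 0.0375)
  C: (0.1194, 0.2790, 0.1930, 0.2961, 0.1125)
A > C > B

Key insight: Entropy is maximized by uniform distributions and minimized by concentrated distributions.

- Uniform distributions have maximum entropy log₂(5) = 2.3219 bits
- The more "peaked" or concentrated a distribution, the lower its entropy

Entropies:
  H(A) = 2.3219 bits
  H(B) = 0.9098 bits
  H(C) = 2.2125 bits

Ranking: A > C > B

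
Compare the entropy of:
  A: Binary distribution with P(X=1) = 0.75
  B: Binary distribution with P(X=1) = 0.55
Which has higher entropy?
B

For binary distributions, entropy is maximized at p=0.5 and decreases as p moves toward 0 or 1.

H(A) = H(0.75) = 0.8113 bits
H(B) = H(0.55) = 0.9928 bits

Distribution B (p=0.55) is closer to uniform (p=0.5), so it has higher entropy.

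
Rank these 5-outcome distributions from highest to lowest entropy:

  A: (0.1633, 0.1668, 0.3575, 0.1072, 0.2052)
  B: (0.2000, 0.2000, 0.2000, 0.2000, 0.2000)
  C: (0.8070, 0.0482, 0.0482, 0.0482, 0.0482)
B > A > C

Key insight: Entropy is maximized by uniform distributions and minimized by concentrated distributions.

- Uniform distributions have maximum entropy log₂(5) = 2.3219 bits
- The more "peaked" or concentrated a distribution, the lower its entropy

Entropies:
  H(A) = 2.2027 bits
  H(B) = 2.3219 bits
  H(C) = 1.0937 bits

Ranking: B > A > C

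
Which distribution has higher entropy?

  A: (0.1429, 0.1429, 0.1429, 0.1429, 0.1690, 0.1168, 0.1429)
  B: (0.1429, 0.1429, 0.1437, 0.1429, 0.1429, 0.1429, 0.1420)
B

Both distributions are close to uniform, making this a harder comparison.

H(A) = 2.8004 bits
H(B) = 2.8073 bits

The distribution closer to uniform has higher entropy.
Answer: B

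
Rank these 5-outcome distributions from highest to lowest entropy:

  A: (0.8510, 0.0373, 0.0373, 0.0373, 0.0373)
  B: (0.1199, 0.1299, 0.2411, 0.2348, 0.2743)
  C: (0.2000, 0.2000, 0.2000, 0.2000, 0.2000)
C > B > A

Key insight: Entropy is maximized by uniform distributions and minimized by concentrated distributions.

- Uniform distributions have maximum entropy log₂(5) = 2.3219 bits
- The more "peaked" or concentrated a distribution, the lower its entropy

Entropies:
  H(A) = 0.9053 bits
  H(B) = 2.2470 bits
  H(C) = 2.3219 bits

Ranking: C > B > A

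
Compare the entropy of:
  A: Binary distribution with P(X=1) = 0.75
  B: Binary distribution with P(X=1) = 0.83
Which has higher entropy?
A

For binary distributions, entropy is maximized at p=0.5 and decreases as p moves toward 0 or 1.

H(A) = H(0.75) = 0.8113 bits
H(B) = H(0.83) = 0.6577 bits

Distribution A (p=0.75) is closer to uniform (p=0.5), so it has higher entropy.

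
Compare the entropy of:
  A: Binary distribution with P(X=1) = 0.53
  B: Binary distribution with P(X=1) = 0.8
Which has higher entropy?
A

For binary distributions, entropy is maximized at p=0.5 and decreases as p moves toward 0 or 1.

H(A) = H(0.53) = 0.9974 bits
H(B) = H(0.8) = 0.7219 bits

Distribution A (p=0.53) is closer to uniform (p=0.5), so it has higher entropy.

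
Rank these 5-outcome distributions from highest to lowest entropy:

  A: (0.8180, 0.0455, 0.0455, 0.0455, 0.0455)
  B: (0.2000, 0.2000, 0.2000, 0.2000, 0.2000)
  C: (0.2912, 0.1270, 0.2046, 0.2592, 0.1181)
B > C > A

Key insight: Entropy is maximized by uniform distributions and minimized by concentrated distributions.

- Uniform distributions have maximum entropy log₂(5) = 2.3219 bits
- The more "peaked" or concentrated a distribution, the lower its entropy

Entropies:
  H(A) = 1.0484 bits
  H(B) = 2.3219 bits
  H(C) = 2.2336 bits

Ranking: B > C > A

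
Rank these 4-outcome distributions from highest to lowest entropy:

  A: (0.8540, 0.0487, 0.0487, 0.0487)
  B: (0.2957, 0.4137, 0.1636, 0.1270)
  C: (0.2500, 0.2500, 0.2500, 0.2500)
C > B > A

Key insight: Entropy is maximized by uniform distributions and minimized by concentrated distributions.

- Uniform distributions have maximum entropy log₂(4) = 2.0000 bits
- The more "peaked" or concentrated a distribution, the lower its entropy

Entropies:
  H(A) = 0.8311 bits
  H(B) = 1.8520 bits
  H(C) = 2.0000 bits

Ranking: C > B > A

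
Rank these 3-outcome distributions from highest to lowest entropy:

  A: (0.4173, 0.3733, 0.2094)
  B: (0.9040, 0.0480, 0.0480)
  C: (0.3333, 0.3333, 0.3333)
C > A > B

Key insight: Entropy is maximized by uniform distributions and minimized by concentrated distributions.

- Uniform distributions have maximum entropy log₂(3) = 1.5850 bits
- The more "peaked" or concentrated a distribution, the lower its entropy

Entropies:
  H(A) = 1.5291 bits
  H(B) = 0.5522 bits
  H(C) = 1.5850 bits

Ranking: C > A > B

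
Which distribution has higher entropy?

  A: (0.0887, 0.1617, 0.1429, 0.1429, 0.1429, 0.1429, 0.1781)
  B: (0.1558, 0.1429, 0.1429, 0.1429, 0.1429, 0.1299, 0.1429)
B

Both distributions are close to uniform, making this a harder comparison.

H(A) = 2.7827 bits
H(B) = 2.8057 bits

The distribution closer to uniform has higher entropy.
Answer: B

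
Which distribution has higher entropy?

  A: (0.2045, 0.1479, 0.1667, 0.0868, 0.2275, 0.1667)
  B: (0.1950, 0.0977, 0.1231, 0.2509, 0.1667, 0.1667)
A

Both distributions are close to uniform, making this a harder comparison.

H(A) = 2.5298 bits
H(B) = 2.5218 bits

The distribution closer to uniform has higher entropy.
Answer: A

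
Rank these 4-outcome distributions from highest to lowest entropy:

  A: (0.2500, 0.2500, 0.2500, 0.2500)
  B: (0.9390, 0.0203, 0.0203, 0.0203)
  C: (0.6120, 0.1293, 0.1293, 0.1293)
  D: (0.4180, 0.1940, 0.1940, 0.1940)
A > D > C > B

Key insight: Entropy is maximized by uniform distributions and minimized by concentrated distributions.

Entropies:
  H(A) = 2.0000 bits
  H(B) = 0.4281 bits
  H(C) = 1.5785 bits
  H(D) = 1.9030 bits

Ranking: A > D > C > B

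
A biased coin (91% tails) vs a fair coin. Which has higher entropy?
Fair coin

The fair coin is uniform (p=0.5), maximizing binary entropy at 1 bit. The biased coin has H(0.91) ≈ 0.436 bits — its outcome is more predictable, so its entropy is lower.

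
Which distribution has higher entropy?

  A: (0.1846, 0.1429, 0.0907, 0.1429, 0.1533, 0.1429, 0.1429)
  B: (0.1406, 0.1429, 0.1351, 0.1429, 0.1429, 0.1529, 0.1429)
B

Both distributions are close to uniform, making this a harder comparison.

H(A) = 2.7829 bits
H(B) = 2.8065 bits

The distribution closer to uniform has higher entropy.
Answer: B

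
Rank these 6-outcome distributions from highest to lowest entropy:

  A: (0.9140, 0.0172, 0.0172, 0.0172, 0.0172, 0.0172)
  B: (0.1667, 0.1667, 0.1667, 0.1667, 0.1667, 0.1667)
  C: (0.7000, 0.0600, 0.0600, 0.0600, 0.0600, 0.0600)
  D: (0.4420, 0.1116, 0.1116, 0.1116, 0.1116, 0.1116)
B > D > C > A

Key insight: Entropy is maximized by uniform distributions and minimized by concentrated distributions.

Entropies:
  H(A) = 0.6227 bits
  H(B) = 2.5850 bits
  H(C) = 1.5779 bits
  H(D) = 2.2859 bits

Ranking: B > D > C > A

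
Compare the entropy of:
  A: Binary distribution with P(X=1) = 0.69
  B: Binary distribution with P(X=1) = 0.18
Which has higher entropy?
A

For binary distributions, entropy is maximized at p=0.5 and decreases as p moves toward 0 or 1.

H(A) = H(0.69) = 0.8932 bits
H(B) = H(0.18) = 0.6801 bits

Distribution A (p=0.69) is closer to uniform (p=0.5), so it has higher entropy.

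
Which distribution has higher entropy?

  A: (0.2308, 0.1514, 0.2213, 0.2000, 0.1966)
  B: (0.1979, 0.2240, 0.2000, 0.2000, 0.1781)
B

Both distributions are close to uniform, making this a harder comparison.

H(A) = 2.3077 bits
H(B) = 2.3181 bits

The distribution closer to uniform has higher entropy.
Answer: B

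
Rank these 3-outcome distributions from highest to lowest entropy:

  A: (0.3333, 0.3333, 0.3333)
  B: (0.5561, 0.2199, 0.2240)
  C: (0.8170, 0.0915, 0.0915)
A > B > C

Key insight: Entropy is maximized by uniform distributions and minimized by concentrated distributions.

- Uniform distributions have maximum entropy log₂(3) = 1.5850 bits
- The more "peaked" or concentrated a distribution, the lower its entropy

Entropies:
  H(A) = 1.5850 bits
  H(B) = 1.4347 bits
  H(C) = 0.8696 bits

Ranking: A > B > C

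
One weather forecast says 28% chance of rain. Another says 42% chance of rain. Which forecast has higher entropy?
42% forecast

Treat each forecast as a Bernoulli distribution. Binary entropy is maximized at p=0.5 and falls off symmetrically toward 0 or 1. The 42% forecast is closer to 50%, so it is more uncertain. H(28%) ≈ 0.855 bits, H(42%) ≈ 0.981 bits.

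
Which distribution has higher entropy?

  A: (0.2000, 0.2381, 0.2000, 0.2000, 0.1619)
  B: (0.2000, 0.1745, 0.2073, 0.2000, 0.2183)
B

Both distributions are close to uniform, making this a harder comparison.

H(A) = 2.3114 bits
H(B) = 2.3181 bits

The distribution closer to uniform has higher entropy.
Answer: B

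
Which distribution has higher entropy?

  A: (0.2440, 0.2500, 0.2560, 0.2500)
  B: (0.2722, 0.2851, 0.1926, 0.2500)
A

Both distributions are close to uniform, making this a harder comparison.

H(A) = 1.9998 bits
H(B) = 1.9849 bits

The distribution closer to uniform has higher entropy.
Answer: A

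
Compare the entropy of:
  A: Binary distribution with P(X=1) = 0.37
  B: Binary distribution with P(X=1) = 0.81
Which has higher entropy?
A

For binary distributions, entropy is maximized at p=0.5 and decreases as p moves toward 0 or 1.

H(A) = H(0.37) = 0.9507 bits
H(B) = H(0.81) = 0.7015 bits

Distribution A (p=0.37) is closer to uniform (p=0.5), so it has higher entropy.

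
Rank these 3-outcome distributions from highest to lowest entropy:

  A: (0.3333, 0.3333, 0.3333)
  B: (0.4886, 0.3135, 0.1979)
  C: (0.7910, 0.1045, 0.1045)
A > B > C

Key insight: Entropy is maximized by uniform distributions and minimized by concentrated distributions.

- Uniform distributions have maximum entropy log₂(3) = 1.5850 bits
- The more "peaked" or concentrated a distribution, the lower its entropy

Entropies:
  H(A) = 1.5850 bits
  H(B) = 1.4921 bits
  H(C) = 0.9486 bits

Ranking: A > B > C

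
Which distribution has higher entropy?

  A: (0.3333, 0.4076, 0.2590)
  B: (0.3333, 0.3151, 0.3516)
B

Both distributions are close to uniform, making this a harder comparison.

H(A) = 1.5609 bits
H(B) = 1.5835 bits

The distribution closer to uniform has higher entropy.
Answer: B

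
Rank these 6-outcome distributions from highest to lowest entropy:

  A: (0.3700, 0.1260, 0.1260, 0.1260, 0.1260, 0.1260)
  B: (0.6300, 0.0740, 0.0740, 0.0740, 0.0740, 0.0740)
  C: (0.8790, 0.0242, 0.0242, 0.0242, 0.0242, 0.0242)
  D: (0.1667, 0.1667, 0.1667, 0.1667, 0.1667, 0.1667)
D > A > B > C

Key insight: Entropy is maximized by uniform distributions and minimized by concentrated distributions.

Entropies:
  H(A) = 2.4135 bits
  H(B) = 1.8098 bits
  H(C) = 0.8132 bits
  H(D) = 2.5850 bits

Ranking: D > A > B > C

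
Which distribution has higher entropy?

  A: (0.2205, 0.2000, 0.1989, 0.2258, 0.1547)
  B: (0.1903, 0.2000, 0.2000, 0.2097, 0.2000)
B

Both distributions are close to uniform, making this a harder comparison.

H(A) = 2.3101 bits
H(B) = 2.3212 bits

The distribution closer to uniform has higher entropy.
Answer: B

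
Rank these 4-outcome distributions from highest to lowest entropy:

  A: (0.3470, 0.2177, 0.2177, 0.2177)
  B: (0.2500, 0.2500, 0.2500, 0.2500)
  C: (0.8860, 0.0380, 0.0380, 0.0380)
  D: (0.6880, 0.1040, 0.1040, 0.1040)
B > A > D > C

Key insight: Entropy is maximized by uniform distributions and minimized by concentrated distributions.

Entropies:
  H(A) = 1.9663 bits
  H(B) = 2.0000 bits
  H(C) = 0.6926 bits
  H(D) = 1.3900 bits

Ranking: B > A > D > C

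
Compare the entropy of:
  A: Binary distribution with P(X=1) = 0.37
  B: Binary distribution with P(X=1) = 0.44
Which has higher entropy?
B

For binary distributions, entropy is maximized at p=0.5 and decreases as p moves toward 0 or 1.

H(A) = H(0.37) = 0.9507 bits
H(B) = H(0.44) = 0.9896 bits

Distribution B (p=0.44) is closer to uniform (p=0.5), so it has higher entropy.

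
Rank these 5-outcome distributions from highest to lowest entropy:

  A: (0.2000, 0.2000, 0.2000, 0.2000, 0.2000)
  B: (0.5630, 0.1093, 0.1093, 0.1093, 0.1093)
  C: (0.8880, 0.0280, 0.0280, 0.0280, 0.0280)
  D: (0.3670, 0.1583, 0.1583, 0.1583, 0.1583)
A > D > B > C

Key insight: Entropy is maximized by uniform distributions and minimized by concentrated distributions.

Entropies:
  H(A) = 2.3219 bits
  H(B) = 1.8625 bits
  H(C) = 0.7299 bits
  H(D) = 2.2143 bits

Ranking: A > D > B > C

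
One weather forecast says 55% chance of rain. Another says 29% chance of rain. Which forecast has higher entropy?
55% forecast

Treat each forecast as a Bernoulli distribution. Binary entropy is maximized at p=0.5 and falls off symmetrically toward 0 or 1. The 55% forecast is closer to 50%, so it is more uncertain. H(55%) ≈ 0.993 bits, H(29%) ≈ 0.869 bits.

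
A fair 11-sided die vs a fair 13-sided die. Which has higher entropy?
13-sided die

Both are uniform distributions; for uniform over n outcomes, H = log₂(n). H(11-sided) = log₂(11) = 3.459 bits and H(13-sided) = log₂(13) = 3.700 bits. More outcomes in a uniform distribution means higher entropy.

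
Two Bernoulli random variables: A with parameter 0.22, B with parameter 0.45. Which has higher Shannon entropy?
B

For binary distributions, entropy is maximized at p=0.5 and decreases as p moves toward 0 or 1.

H(A) = H(0.22) = 0.7602 bits
H(B) = H(0.45) = 0.9928 bits

Distribution B (p=0.45) is closer to uniform (p=0.5), so it has higher entropy.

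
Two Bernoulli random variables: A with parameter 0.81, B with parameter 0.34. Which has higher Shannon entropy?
B

For binary distributions, entropy is maximized at p=0.5 and decreases as p moves toward 0 or 1.

H(A) = H(0.81) = 0.7015 bits
H(B) = H(0.34) = 0.9248 bits

Distribution B (p=0.34) is closer to uniform (p=0.5), so it has higher entropy.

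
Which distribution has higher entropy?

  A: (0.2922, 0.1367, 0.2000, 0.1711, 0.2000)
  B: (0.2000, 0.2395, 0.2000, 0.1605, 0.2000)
B

Both distributions are close to uniform, making this a harder comparison.

H(A) = 2.2757 bits
H(B) = 2.3106 bits

The distribution closer to uniform has higher entropy.
Answer: B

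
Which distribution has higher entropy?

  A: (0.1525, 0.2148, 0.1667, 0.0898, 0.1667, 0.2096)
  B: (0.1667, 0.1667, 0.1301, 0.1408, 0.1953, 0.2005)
B

Both distributions are close to uniform, making this a harder comparison.

H(A) = 2.5367 bits
H(B) = 2.5676 bits

The distribution closer to uniform has higher entropy.
Answer: B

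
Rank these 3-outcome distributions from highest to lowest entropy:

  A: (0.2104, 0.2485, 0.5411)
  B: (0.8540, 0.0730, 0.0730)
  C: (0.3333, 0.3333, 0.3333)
C > A > B

Key insight: Entropy is maximized by uniform distributions and minimized by concentrated distributions.

- Uniform distributions have maximum entropy log₂(3) = 1.5850 bits
- The more "peaked" or concentrated a distribution, the lower its entropy

Entropies:
  H(A) = 1.4518 bits
  H(B) = 0.7457 bits
  H(C) = 1.5850 bits

Ranking: C > A > B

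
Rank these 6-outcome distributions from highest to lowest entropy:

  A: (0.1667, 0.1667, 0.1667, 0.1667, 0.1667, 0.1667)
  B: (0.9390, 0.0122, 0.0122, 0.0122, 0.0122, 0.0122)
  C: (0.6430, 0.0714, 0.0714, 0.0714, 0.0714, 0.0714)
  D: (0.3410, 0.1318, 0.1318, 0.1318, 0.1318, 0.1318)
A > D > C > B

Key insight: Entropy is maximized by uniform distributions and minimized by concentrated distributions.

Entropies:
  H(A) = 2.5850 bits
  H(B) = 0.4730 bits
  H(C) = 1.7691 bits
  H(D) = 2.4559 bits

Ranking: A > D > C > B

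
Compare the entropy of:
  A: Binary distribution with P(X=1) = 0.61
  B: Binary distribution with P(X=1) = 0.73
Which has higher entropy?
A

For binary distributions, entropy is maximized at p=0.5 and decreases as p moves toward 0 or 1.

H(A) = H(0.61) = 0.9648 bits
H(B) = H(0.73) = 0.8415 bits

Distribution A (p=0.61) is closer to uniform (p=0.5), so it has higher entropy.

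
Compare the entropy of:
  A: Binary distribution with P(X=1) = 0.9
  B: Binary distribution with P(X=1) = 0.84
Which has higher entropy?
B

For binary distributions, entropy is maximized at p=0.5 and decreases as p moves toward 0 or 1.

H(A) = H(0.9) = 0.4690 bits
H(B) = H(0.84) = 0.6343 bits

Distribution B (p=0.84) is closer to uniform (p=0.5), so it has higher entropy.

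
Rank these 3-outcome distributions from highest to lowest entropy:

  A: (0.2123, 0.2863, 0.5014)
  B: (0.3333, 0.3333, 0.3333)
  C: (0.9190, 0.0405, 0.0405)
B > A > C

Key insight: Entropy is maximized by uniform distributions and minimized by concentrated distributions.

- Uniform distributions have maximum entropy log₂(3) = 1.5850 bits
- The more "peaked" or concentrated a distribution, the lower its entropy

Entropies:
  H(A) = 1.4907 bits
  H(B) = 1.5850 bits
  H(C) = 0.4867 bits

Ranking: B > A > C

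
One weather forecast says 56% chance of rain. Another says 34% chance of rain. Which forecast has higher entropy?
56% forecast

Treat each forecast as a Bernoulli distribution. Binary entropy is maximized at p=0.5 and falls off symmetrically toward 0 or 1. The 56% forecast is closer to 50%, so it is more uncertain. H(56%) ≈ 0.990 bits, H(34%) ≈ 0.925 bits.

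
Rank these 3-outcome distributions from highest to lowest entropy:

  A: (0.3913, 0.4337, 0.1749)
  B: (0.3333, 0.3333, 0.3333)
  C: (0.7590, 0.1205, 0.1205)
B > A > C

Key insight: Entropy is maximized by uniform distributions and minimized by concentrated distributions.

- Uniform distributions have maximum entropy log₂(3) = 1.5850 bits
- The more "peaked" or concentrated a distribution, the lower its entropy

Entropies:
  H(A) = 1.4924 bits
  H(B) = 1.5850 bits
  H(C) = 1.0377 bits

Ranking: B > A > C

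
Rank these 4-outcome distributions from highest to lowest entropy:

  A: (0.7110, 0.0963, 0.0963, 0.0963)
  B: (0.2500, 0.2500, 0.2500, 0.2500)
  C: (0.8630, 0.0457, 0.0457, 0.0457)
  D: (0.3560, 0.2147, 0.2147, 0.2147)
B > D > A > C

Key insight: Entropy is maximized by uniform distributions and minimized by concentrated distributions.

Entropies:
  H(A) = 1.3255 bits
  H(B) = 2.0000 bits
  H(C) = 0.7935 bits
  H(D) = 1.9600 bits

Ranking: B > D > A > C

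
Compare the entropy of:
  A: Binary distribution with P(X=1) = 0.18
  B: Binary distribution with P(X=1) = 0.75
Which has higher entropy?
B

For binary distributions, entropy is maximized at p=0.5 and decreases as p moves toward 0 or 1.

H(A) = H(0.18) = 0.6801 bits
H(B) = H(0.75) = 0.8113 bits

Distribution B (p=0.75) is closer to uniform (p=0.5), so it has higher entropy.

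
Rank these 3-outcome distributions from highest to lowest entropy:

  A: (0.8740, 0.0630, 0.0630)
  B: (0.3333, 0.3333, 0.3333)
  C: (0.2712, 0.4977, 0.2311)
B > C > A

Key insight: Entropy is maximized by uniform distributions and minimized by concentrated distributions.

- Uniform distributions have maximum entropy log₂(3) = 1.5850 bits
- The more "peaked" or concentrated a distribution, the lower its entropy

Entropies:
  H(A) = 0.6724 bits
  H(B) = 1.5850 bits
  H(C) = 1.5000 bits

Ranking: B > C > A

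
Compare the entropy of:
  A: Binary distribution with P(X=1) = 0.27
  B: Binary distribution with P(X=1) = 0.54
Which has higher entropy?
B

For binary distributions, entropy is maximized at p=0.5 and decreases as p moves toward 0 or 1.

H(A) = H(0.27) = 0.8415 bits
H(B) = H(0.54) = 0.9954 bits

Distribution B (p=0.54) is closer to uniform (p=0.5), so it has higher entropy.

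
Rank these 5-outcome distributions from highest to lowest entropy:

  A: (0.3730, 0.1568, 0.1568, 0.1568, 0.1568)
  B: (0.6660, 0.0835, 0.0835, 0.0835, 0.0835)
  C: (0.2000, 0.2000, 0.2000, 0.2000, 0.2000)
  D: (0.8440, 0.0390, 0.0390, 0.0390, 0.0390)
C > A > B > D

Key insight: Entropy is maximized by uniform distributions and minimized by concentrated distributions.

Entropies:
  H(A) = 2.2069 bits
  H(B) = 1.5870 bits
  H(C) = 2.3219 bits
  H(D) = 0.9367 bits

Ranking: C > A > B > D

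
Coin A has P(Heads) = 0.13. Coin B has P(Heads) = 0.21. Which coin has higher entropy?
B

For binary distributions, entropy is maximized at p=0.5 and decreases as p moves toward 0 or 1.

H(A) = H(0.13) = 0.5574 bits
H(B) = H(0.21) = 0.7415 bits

Distribution B (p=0.21) is closer to uniform (p=0.5), so it has higher entropy.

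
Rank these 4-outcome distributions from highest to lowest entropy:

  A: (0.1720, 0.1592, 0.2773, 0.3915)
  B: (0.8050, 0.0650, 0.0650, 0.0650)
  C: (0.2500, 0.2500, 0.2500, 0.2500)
C > A > B

Key insight: Entropy is maximized by uniform distributions and minimized by concentrated distributions.

- Uniform distributions have maximum entropy log₂(4) = 2.0000 bits
- The more "peaked" or concentrated a distribution, the lower its entropy

Entropies:
  H(A) = 1.9017 bits
  H(B) = 1.0209 bits
  H(C) = 2.0000 bits

Ranking: C > A > B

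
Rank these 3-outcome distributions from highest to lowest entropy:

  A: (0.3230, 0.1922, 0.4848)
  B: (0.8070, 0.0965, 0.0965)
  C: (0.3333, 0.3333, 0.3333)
C > A > B

Key insight: Entropy is maximized by uniform distributions and minimized by concentrated distributions.

- Uniform distributions have maximum entropy log₂(3) = 1.5850 bits
- The more "peaked" or concentrated a distribution, the lower its entropy

Entropies:
  H(A) = 1.4903 bits
  H(B) = 0.9007 bits
  H(C) = 1.5850 bits

Ranking: C > A > B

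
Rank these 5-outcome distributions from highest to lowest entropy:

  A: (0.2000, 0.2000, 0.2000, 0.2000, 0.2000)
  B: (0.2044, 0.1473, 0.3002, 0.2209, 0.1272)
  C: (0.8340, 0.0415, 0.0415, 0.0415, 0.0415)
A > B > C

Key insight: Entropy is maximized by uniform distributions and minimized by concentrated distributions.

- Uniform distributions have maximum entropy log₂(5) = 2.3219 bits
- The more "peaked" or concentrated a distribution, the lower its entropy

Entropies:
  H(A) = 2.3219 bits
  H(B) = 2.2560 bits
  H(C) = 0.9805 bits

Ranking: A > B > C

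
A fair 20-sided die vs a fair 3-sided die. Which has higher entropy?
20-sided die

Both are uniform distributions; for uniform over n outcomes, H = log₂(n). H(20-sided) = log₂(20) = 4.322 bits and H(3-sided) = log₂(3) = 1.585 bits. More outcomes in a uniform distribution means higher entropy.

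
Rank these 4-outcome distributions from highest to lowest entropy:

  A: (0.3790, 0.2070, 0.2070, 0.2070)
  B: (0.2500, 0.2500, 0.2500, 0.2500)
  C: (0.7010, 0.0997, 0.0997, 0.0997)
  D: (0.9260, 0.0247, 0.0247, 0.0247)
B > A > C > D

Key insight: Entropy is maximized by uniform distributions and minimized by concentrated distributions.

Entropies:
  H(A) = 1.9416 bits
  H(B) = 2.0000 bits
  H(C) = 1.3540 bits
  H(D) = 0.4980 bits

Ranking: B > A > C > D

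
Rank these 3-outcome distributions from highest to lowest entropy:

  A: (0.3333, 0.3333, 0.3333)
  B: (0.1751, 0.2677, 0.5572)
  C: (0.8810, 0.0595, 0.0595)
A > B > C

Key insight: Entropy is maximized by uniform distributions and minimized by concentrated distributions.

- Uniform distributions have maximum entropy log₂(3) = 1.5850 bits
- The more "peaked" or concentrated a distribution, the lower its entropy

Entropies:
  H(A) = 1.5850 bits
  H(B) = 1.4193 bits
  H(C) = 0.6455 bits

Ranking: A > B > C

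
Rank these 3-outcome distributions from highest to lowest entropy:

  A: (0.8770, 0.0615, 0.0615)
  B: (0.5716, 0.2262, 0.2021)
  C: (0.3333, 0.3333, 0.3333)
C > B > A

Key insight: Entropy is maximized by uniform distributions and minimized by concentrated distributions.

- Uniform distributions have maximum entropy log₂(3) = 1.5850 bits
- The more "peaked" or concentrated a distribution, the lower its entropy

Entropies:
  H(A) = 0.6609 bits
  H(B) = 1.4125 bits
  H(C) = 1.5850 bits

Ranking: C > B > A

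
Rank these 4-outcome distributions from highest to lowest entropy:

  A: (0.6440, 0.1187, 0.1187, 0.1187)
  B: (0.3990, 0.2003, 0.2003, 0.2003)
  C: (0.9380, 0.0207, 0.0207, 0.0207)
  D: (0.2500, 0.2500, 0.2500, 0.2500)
D > B > A > C

Key insight: Entropy is maximized by uniform distributions and minimized by concentrated distributions.

Entropies:
  H(A) = 1.5036 bits
  H(B) = 1.9229 bits
  H(C) = 0.4336 bits
  H(D) = 2.0000 bits

Ranking: D > B > A > C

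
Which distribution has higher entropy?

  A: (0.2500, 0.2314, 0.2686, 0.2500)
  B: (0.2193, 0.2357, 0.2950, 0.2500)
A

Both distributions are close to uniform, making this a harder comparison.

H(A) = 1.9980 bits
H(B) = 1.9910 bits

The distribution closer to uniform has higher entropy.
Answer: A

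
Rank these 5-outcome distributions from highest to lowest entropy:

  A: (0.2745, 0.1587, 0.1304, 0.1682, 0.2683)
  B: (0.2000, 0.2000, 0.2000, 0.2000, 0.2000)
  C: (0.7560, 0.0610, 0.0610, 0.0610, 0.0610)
B > A > C

Key insight: Entropy is maximized by uniform distributions and minimized by concentrated distributions.

- Uniform distributions have maximum entropy log₂(5) = 2.3219 bits
- The more "peaked" or concentrated a distribution, the lower its entropy

Entropies:
  H(A) = 2.2584 bits
  H(B) = 2.3219 bits
  H(C) = 1.2896 bits

Ranking: B > A > C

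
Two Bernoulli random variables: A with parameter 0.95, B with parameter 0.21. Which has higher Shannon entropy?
B

For binary distributions, entropy is maximized at p=0.5 and decreases as p moves toward 0 or 1.

H(A) = H(0.95) = 0.2864 bits
H(B) = H(0.21) = 0.7415 bits

Distribution B (p=0.21) is closer to uniform (p=0.5), so it has higher entropy.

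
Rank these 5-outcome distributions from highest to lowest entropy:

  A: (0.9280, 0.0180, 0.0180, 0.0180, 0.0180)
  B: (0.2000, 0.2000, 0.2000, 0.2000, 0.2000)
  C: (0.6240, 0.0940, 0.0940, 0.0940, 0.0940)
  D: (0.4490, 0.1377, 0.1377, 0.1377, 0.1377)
B > D > C > A

Key insight: Entropy is maximized by uniform distributions and minimized by concentrated distributions.

Entropies:
  H(A) = 0.5173 bits
  H(B) = 2.3219 bits
  H(C) = 1.7072 bits
  H(D) = 2.0945 bits

Ranking: B > D > C > A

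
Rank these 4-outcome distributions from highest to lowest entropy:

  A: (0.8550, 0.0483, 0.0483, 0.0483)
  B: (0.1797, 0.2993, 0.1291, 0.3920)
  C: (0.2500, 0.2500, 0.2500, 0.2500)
C > B > A

Key insight: Entropy is maximized by uniform distributions and minimized by concentrated distributions.

- Uniform distributions have maximum entropy log₂(4) = 2.0000 bits
- The more "peaked" or concentrated a distribution, the lower its entropy

Entropies:
  H(A) = 0.8270 bits
  H(B) = 1.8767 bits
  H(C) = 2.0000 bits

Ranking: C > B > A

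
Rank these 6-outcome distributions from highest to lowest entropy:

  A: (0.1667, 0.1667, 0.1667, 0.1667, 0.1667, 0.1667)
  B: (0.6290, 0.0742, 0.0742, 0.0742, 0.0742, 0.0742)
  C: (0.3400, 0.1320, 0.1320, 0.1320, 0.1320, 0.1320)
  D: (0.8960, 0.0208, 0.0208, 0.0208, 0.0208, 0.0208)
A > C > B > D

Key insight: Entropy is maximized by uniform distributions and minimized by concentrated distributions.

Entropies:
  H(A) = 2.5850 bits
  H(B) = 1.8129 bits
  H(C) = 2.4573 bits
  H(D) = 0.7230 bits

Ranking: A > C > B > D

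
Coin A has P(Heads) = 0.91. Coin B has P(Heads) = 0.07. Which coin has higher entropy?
A

For binary distributions, entropy is maximized at p=0.5 and decreases as p moves toward 0 or 1.

H(A) = H(0.91) = 0.4365 bits
H(B) = H(0.07) = 0.3659 bits

Distribution A (p=0.91) is closer to uniform (p=0.5), so it has higher entropy.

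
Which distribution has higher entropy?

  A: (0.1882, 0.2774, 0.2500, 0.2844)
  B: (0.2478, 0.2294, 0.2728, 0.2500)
B

Both distributions are close to uniform, making this a harder comparison.

H(A) = 1.9826 bits
H(B) = 1.9973 bits

The distribution closer to uniform has higher entropy.
Answer: B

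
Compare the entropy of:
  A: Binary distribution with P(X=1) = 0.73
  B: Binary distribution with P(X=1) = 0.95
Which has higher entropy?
A

For binary distributions, entropy is maximized at p=0.5 and decreases as p moves toward 0 or 1.

H(A) = H(0.73) = 0.8415 bits
H(B) = H(0.95) = 0.2864 bits

Distribution A (p=0.73) is closer to uniform (p=0.5), so it has higher entropy.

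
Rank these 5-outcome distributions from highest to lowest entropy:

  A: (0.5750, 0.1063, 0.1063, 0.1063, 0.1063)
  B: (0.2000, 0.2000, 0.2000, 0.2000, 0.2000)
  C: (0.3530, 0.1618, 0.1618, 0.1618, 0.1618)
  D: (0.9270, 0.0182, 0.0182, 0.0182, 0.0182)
B > C > A > D

Key insight: Entropy is maximized by uniform distributions and minimized by concentrated distributions.

Entropies:
  H(A) = 1.8337 bits
  H(B) = 2.3219 bits
  H(C) = 2.2307 bits
  H(D) = 0.5230 bits

Ranking: B > C > A > D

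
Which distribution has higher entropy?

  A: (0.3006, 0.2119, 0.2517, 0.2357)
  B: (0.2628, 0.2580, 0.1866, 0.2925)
A

Both distributions are close to uniform, making this a harder comparison.

H(A) = 1.9881 bits
H(B) = 1.9817 bits

The distribution closer to uniform has higher entropy.
Answer: A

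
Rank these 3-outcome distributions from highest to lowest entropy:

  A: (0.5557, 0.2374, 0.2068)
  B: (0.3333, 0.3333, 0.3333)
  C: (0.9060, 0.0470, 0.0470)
B > A > C

Key insight: Entropy is maximized by uniform distributions and minimized by concentrated distributions.

- Uniform distributions have maximum entropy log₂(3) = 1.5850 bits
- The more "peaked" or concentrated a distribution, the lower its entropy

Entropies:
  H(A) = 1.4338 bits
  H(B) = 1.5850 bits
  H(C) = 0.5437 bits

Ranking: B > A > C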